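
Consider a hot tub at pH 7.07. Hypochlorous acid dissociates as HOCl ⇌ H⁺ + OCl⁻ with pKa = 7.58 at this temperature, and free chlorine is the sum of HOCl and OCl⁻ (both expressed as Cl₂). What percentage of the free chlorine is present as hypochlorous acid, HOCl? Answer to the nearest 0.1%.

76.4%

[OCl⁻]/[HOCl] = 10^(pH − pKa) = 10^(7.07 − 7.58) = 10^-0.51 = 0.309.
Fraction as HOCl = 1 / (1 + 0.309) = 0.7639.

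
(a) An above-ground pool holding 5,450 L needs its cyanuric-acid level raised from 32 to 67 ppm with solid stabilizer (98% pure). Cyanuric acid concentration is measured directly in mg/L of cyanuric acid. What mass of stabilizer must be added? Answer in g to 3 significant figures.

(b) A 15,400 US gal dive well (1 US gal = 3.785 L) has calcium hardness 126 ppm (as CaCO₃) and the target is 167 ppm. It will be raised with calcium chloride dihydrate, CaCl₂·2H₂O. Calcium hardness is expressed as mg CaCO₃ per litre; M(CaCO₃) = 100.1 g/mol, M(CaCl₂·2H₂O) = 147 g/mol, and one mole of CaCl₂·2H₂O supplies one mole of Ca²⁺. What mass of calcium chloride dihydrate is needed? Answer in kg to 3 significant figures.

(a) 195 g; (b) 3.51 kg

(a) CYA to add: (67 − 32) = 35 mg/L × 5,450 L = 190.8 g cyanuric acid.
(a) At 98% purity: 190.8 / 0.98 = 194.6 g product.

(b) Volume: 15,400 US gal × 3.785 L/gal = 58,289 L.
(b) Hardness to add: (167 − 126) = 41 mg/L as CaCO₃ × 58,289 L = 2390 g as CaCO₃.
(b) Moles of Ca²⁺ (1 mol Ca²⁺ ≡ 1 mol CaCO₃): 2390 / 100.1 g/mol = 23.87 mol.
(b) Mass of CaCl₂·2H₂O: 23.87 × 147 = 3510 g.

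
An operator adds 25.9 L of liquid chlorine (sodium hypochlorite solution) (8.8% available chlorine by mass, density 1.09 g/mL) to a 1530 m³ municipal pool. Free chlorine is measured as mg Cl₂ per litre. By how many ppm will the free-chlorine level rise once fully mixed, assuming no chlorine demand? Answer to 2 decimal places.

Volume: 1530 m³ = 1,530,000 L.
Mass of solution: 25.9 L × 1000 mL/L × 1.09 g/mL = 28,230 g.
Available chlorine delivered: 28,230 g × 0.088 = 2484 g as Cl₂.
Concentration rise: 2484 g / 1,530,000 L = 1.624 mg/L = 1.62 ppm.

1.62 ppm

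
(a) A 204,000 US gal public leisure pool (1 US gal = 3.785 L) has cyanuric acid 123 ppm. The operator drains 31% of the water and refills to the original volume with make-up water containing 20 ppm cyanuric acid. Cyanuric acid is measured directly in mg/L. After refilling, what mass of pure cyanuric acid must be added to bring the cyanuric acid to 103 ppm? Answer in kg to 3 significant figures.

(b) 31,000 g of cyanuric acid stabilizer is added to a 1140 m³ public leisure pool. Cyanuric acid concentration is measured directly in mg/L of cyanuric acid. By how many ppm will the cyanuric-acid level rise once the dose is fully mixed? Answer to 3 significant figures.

(a) Volume: 204,000 US gal × 3.785 L/gal = 772,140 L.
(a) After draining 31% and refilling: 123 × 0.69 + 20 × 0.31 = 91.07 ppm.
(a) Deficit to target: 103 − 91.07 = 11.93 mg/L.
(a) Mass: 11.93 mg/L × 772,140 L = 9212 g cyanuric acid.

(b) Volume: 1140 m³ = 1,140,000 L.
(b) Rise: 31,000 g / 1,140,000 L × 1000 = 27.19 mg/L.

(a) 9.21 kg; (b) 27.2 ppm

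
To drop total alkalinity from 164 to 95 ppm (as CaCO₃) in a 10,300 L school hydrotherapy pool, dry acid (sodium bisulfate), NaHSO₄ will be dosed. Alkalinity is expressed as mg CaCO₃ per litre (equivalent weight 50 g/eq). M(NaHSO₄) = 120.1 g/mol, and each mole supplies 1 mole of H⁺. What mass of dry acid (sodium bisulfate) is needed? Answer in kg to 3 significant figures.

Alkalinity to neutralize: (164 − 95) = 69 mg/L as CaCO₃ × 10,300 L = 710.7 g as CaCO₃.
Equivalents of H⁺ required: 710.7 ÷ 50 g/eq = 14.21 eq = 14.21 mol NaHSO₄.
Mass of NaHSO₄: 14.21 × 120.1 = 1707 g.

1.71 kg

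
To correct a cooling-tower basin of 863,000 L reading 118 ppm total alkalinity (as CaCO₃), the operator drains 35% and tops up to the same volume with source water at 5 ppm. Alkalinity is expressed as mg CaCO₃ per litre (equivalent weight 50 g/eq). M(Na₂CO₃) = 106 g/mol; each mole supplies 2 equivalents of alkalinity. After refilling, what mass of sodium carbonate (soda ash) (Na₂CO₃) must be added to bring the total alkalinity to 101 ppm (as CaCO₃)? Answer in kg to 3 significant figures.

After draining 35% and refilling: 118 × 0.65 + 5 × 0.35 = 78.45 ppm.
Deficit to target: 101 − 78.45 = 22.55 mg/L.
As CaCO₃: 22.55 mg/L × 863,000 L = 19,460 g; ÷ 50 g/eq ÷ 2 = 194.6 mol Na₂CO₃.
Mass: 194.6 × 106 = 20,630 g.

20.6 kg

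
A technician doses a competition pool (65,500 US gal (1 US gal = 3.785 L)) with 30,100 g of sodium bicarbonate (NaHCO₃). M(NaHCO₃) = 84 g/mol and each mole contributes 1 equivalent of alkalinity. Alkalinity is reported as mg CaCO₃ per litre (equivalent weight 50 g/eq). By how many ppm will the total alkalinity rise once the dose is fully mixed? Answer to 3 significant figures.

72.3 ppm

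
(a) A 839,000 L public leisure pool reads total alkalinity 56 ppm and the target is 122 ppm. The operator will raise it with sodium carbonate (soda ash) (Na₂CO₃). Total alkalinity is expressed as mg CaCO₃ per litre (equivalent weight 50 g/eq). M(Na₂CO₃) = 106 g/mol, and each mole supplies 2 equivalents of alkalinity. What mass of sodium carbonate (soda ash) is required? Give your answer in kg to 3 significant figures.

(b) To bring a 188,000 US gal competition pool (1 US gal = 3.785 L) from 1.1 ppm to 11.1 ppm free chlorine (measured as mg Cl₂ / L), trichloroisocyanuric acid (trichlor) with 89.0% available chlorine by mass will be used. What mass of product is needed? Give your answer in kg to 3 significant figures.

(a) Alkalinity to add: (122 − 56) = 66 mg/L as CaCO₃ × 839,000 L = 55,370 g as CaCO₃.
(a) Equivalents: 55,370 g ÷ 50 g/eq = 1107 eq.
(a) Each mole of Na₂CO₃ supplies 2 eq, so 1107 / 2 = 553.7 mol.
(a) Mass: 553.7 mol × 106 g/mol = 58,700 g.

(b) Volume: 188,000 US gal × 3.785 L/gal = 711,580 L.
(b) Chlorine deficit: 11.1 − 1.1 = 10 ppm = 10 mg/L as Cl₂.
(b) Cl₂ equivalent needed: 10 mg/L × 711,580 L = 7,116,000 mg = 7116 g.
(b) Product at 89.0% available chlorine: 7116 / 0.89 = 7995 g.

(a) 58.7 kg; (b) 8.00 kg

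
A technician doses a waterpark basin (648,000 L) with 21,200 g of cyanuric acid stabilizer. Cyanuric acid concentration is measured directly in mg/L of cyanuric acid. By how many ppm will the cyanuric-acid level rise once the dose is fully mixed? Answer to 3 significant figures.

Rise: 21,200 g / 648,000 L × 1000 = 32.72 mg/L.

32.7 ppm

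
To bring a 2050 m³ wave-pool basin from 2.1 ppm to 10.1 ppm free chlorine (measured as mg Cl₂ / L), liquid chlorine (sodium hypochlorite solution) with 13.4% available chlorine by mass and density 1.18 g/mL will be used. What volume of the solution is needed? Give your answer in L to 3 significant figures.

104 L

Volume: 2050 m³ = 2,050,000 L.
Chlorine deficit: 10.1 − 2.1 = 8 ppm = 8 mg/L as Cl₂.
Cl₂ equivalent needed: 8 mg/L × 2,050,000 L = 16,400,000 mg = 16,400 g.
Product at 13.4% available chlorine: 16,400 / 0.134 = 122,400 g.
Volume at density 1.18 g/mL: 122,400 g ÷ 1.18 g/mL = 103,700 mL.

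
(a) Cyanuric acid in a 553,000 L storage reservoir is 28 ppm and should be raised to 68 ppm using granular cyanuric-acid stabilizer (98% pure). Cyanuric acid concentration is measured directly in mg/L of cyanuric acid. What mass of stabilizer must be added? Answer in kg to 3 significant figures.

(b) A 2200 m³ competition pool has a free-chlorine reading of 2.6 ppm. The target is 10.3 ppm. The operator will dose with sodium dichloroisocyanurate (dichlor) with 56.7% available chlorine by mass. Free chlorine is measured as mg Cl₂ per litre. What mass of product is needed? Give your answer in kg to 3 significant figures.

(a) 22.6 kg; (b) 29.9 kg

(a) CYA to add: (68 − 28) = 40 mg/L × 553,000 L = 22,120 g cyanuric acid.
(a) At 98% purity: 22,120 / 0.98 = 22,570 g product.

(b) Volume: 2200 m³ = 2,200,000 L.
(b) Chlorine deficit: 10.3 − 2.6 = 7.7 ppm = 7.7 mg/L as Cl₂.
(b) Cl₂ equivalent needed: 7.7 mg/L × 2,200,000 L = 16,940,000 mg = 16,940 g.
(b) Product at 56.7% available chlorine: 16,940 / 0.567 = 29,880 g.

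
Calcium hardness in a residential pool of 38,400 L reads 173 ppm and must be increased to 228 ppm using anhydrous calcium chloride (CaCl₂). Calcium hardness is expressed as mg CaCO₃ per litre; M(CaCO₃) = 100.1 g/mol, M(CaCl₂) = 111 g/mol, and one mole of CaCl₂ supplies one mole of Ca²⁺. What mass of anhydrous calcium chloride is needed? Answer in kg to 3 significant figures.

Hardness to add: (228 − 173) = 55 mg/L as CaCO₃ × 38,400 L = 2112 g as CaCO₃.
Moles of Ca²⁺ (1 mol Ca²⁺ ≡ 1 mol CaCO₃): 2112 / 100.1 g/mol = 21.1 mol.
Mass of CaCl₂: 21.1 × 111 = 2342 g.

2.34 kg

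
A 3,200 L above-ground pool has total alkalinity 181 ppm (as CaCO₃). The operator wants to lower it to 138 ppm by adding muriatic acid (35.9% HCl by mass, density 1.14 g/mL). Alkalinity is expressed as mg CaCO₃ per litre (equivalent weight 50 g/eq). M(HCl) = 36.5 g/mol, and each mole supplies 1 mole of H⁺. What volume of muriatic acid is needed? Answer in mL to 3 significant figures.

245 mL

Alkalinity to neutralize: (181 − 138) = 43 mg/L as CaCO₃ × 3,200 L = 137.6 g as CaCO₃.
Equivalents of H⁺ required: 137.6 ÷ 50 g/eq = 2.752 eq = 2.752 mol HCl.
Mass of HCl: 2.752 × 36.5 = 100.4 g.
Mass of 35.9% solution: 100.4 / 0.359 = 279.8 g.
Volume: 279.8 g ÷ 1.14 g/mL = 245.4 mL.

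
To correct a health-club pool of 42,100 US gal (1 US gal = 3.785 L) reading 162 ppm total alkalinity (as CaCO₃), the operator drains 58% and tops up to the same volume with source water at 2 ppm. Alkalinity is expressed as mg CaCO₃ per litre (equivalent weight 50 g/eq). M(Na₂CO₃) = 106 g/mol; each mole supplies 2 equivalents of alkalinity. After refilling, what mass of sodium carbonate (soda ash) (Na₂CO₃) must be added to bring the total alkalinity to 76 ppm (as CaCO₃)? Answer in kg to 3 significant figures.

Volume: 42,100 US gal × 3.785 L/gal = 159,348 L.
After draining 58% and refilling: 162 × 0.42 + 2 × 0.58 = 69.2 ppm.
Deficit to target: 76 − 69.2 = 6.8 mg/L.
As CaCO₃: 6.8 mg/L × 159,348 L = 1084 g; ÷ 50 g/eq ÷ 2 = 10.84 mol Na₂CO₃.
Mass: 10.84 × 106 = 1149 g.

1.15 kg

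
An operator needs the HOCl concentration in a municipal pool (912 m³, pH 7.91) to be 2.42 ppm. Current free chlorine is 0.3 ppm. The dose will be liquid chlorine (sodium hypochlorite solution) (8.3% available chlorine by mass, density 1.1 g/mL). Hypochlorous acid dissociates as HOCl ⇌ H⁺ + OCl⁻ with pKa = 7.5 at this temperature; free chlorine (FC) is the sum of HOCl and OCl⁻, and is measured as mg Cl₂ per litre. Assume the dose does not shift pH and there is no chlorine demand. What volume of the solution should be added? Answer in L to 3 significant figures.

83.3 L

Volume: 912 m³ = 912,000 L.
[OCl⁻]/[HOCl] = 10^(pH − pKa) = 10^(7.91 − 7.5) = 2.57; fraction as HOCl = 1/(1 + 2.57) = 0.2801.
Free chlorine required for 2.42 ppm HOCl: 2.42 / 0.2801 = 8.64 ppm.
FC to add: 8.64 − 0.3 = 8.34 mg/L as Cl₂.
Cl₂ equivalent: 8.34 mg/L × 912,000 L = 7606 g.
Product at 8.3% available Cl: 7606 / 0.083 = 91,640 g.
Volume: 91,640 g ÷ 1.1 g/mL = 83,310 mL.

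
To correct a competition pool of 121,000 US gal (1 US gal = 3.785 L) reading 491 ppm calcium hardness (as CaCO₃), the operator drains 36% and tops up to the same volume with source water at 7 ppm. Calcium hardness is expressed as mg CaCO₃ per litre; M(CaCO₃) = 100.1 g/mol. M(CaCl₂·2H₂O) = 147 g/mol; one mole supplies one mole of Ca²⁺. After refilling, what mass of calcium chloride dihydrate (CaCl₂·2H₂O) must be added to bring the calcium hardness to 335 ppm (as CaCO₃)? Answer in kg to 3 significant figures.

12.3 kg

Volume: 121,000 US gal × 3.785 L/gal = 457,985 L.
After draining 36% and refilling: 491 × 0.64 + 7 × 0.36 = 316.76 ppm.
Deficit to target: 335 − 316.76 = 18.24 mg/L.
As CaCO₃: 18.24 mg/L × 457,985 L = 8354 g; ÷ 100.1 = 83.45 mol Ca²⁺.
Mass: 83.45 × 147 = 12,270 g.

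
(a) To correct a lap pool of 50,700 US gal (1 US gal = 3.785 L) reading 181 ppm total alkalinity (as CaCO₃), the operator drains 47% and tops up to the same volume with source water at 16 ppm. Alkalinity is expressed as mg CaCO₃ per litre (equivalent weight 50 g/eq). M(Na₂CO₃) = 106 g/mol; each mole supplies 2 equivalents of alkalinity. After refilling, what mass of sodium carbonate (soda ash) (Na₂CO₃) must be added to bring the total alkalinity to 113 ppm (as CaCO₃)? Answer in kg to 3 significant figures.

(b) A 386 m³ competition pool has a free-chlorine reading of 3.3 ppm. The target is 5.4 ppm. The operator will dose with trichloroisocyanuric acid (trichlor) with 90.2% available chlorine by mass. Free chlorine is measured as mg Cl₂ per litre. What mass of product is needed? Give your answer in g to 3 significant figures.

(a) 1.94 kg; (b) 899 g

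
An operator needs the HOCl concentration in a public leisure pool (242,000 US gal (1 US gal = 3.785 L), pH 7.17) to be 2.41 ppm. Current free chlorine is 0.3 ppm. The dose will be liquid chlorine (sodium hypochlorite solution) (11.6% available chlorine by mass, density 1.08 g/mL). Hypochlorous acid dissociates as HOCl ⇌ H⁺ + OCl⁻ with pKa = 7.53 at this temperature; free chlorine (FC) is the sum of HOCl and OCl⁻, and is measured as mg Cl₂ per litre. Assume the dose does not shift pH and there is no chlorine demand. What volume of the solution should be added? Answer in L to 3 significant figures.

23.1 L

Volume: 242,000 US gal × 3.785 L/gal = 915,970 L.
[OCl⁻]/[HOCl] = 10^(pH − pKa) = 10^(7.17 − 7.53) = 0.4365; fraction as HOCl = 1/(1 + 0.4365) = 0.6961.
Free chlorine required for 2.41 ppm HOCl: 2.41 / 0.6961 = 3.462 ppm.
FC to add: 3.462 − 0.3 = 3.162 mg/L as Cl₂.
Cl₂ equivalent: 3.162 mg/L × 915,970 L = 2896 g.
Product at 11.6% available Cl: 2896 / 0.116 = 24,970 g.
Volume: 24,970 g ÷ 1.08 g/mL = 23,120 mL.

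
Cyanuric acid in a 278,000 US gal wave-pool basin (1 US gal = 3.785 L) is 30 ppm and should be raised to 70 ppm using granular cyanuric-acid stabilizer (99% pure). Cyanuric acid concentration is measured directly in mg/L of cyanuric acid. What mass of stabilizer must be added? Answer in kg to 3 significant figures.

Volume: 278,000 US gal × 3.785 L/gal = 1,052,230 L.
CYA to add: (70 − 30) = 40 mg/L × 1,052,230 L = 42,090 g cyanuric acid.
At 99% purity: 42,090 / 0.99 = 42,510 g product.

42.5 kg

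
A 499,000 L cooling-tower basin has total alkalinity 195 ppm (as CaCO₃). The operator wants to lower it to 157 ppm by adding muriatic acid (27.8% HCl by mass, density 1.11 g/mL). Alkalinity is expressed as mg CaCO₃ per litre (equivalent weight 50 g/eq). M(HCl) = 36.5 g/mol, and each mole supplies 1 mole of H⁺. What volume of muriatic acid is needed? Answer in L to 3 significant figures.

Alkalinity to neutralize: (195 − 157) = 38 mg/L as CaCO₃ × 499,000 L = 18,960 g as CaCO₃.
Equivalents of H⁺ required: 18,960 ÷ 50 g/eq = 379.2 eq = 379.2 mol HCl.
Mass of HCl: 379.2 × 36.5 = 13,840 g.
Mass of 27.8% solution: 13,840 / 0.278 = 49,790 g.
Volume: 49,790 g ÷ 1.11 g/mL = 44,860 mL.

44.9 L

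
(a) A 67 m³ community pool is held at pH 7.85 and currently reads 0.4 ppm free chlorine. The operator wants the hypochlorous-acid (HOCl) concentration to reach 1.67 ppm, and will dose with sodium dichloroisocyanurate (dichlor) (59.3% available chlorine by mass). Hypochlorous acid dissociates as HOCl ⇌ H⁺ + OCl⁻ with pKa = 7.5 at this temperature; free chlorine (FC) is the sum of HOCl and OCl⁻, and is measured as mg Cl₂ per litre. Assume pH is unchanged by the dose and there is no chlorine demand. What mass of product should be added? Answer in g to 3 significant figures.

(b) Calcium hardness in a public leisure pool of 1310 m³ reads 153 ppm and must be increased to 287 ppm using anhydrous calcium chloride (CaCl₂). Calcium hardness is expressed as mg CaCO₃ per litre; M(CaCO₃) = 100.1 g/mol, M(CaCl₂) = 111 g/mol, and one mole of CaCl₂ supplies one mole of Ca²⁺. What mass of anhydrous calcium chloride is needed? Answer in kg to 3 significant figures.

(a) 566 g; (b) 195 kg

(a) Volume: 67 m³ = 67,000 L.
(a) [OCl⁻]/[HOCl] = 10^(pH − pKa) = 10^(7.85 − 7.5) = 2.239; fraction as HOCl = 1/(1 + 2.239) = 0.3088.
(a) Free chlorine required for 1.67 ppm HOCl: 1.67 / 0.3088 = 5.409 ppm.
(a) FC to add: 5.409 − 0.4 = 5.009 mg/L as Cl₂.
(a) Cl₂ equivalent: 5.009 mg/L × 67,000 L = 335.6 g.
(a) Product at 59.3% available Cl: 335.6 / 0.593 = 565.9 g.

(b) Volume: 1310 m³ = 1,310,000 L.
(b) Hardness to add: (287 − 153) = 134 mg/L as CaCO₃ × 1,310,000 L = 175,500 g as CaCO₃.
(b) Moles of Ca²⁺ (1 mol Ca²⁺ ≡ 1 mol CaCO₃): 175,500 / 100.1 g/mol = 1754 mol.
(b) Mass of CaCl₂: 1754 × 111 = 194,700 g.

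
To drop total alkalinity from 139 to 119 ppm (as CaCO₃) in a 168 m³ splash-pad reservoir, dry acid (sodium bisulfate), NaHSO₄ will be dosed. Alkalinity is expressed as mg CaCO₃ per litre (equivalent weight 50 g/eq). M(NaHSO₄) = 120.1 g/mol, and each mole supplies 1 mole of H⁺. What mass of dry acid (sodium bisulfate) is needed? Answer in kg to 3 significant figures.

8.07 kg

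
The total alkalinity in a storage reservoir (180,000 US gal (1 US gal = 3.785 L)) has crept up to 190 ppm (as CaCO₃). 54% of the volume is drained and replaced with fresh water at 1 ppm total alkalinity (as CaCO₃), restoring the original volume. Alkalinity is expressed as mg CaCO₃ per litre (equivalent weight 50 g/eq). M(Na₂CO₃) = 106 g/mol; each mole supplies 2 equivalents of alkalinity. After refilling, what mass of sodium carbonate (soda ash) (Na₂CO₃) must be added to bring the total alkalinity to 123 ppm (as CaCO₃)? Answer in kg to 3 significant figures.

25.3 kg

Volume: 180,000 US gal × 3.785 L/gal = 681,300 L.
After draining 54% and refilling: 190 × 0.46 + 1 × 0.54 = 87.94 ppm.
Deficit to target: 123 − 87.94 = 35.06 mg/L.
As CaCO₃: 35.06 mg/L × 681,300 L = 23,890 g; ÷ 50 g/eq ÷ 2 = 238.9 mol Na₂CO₃.
Mass: 238.9 × 106 = 25,320 g.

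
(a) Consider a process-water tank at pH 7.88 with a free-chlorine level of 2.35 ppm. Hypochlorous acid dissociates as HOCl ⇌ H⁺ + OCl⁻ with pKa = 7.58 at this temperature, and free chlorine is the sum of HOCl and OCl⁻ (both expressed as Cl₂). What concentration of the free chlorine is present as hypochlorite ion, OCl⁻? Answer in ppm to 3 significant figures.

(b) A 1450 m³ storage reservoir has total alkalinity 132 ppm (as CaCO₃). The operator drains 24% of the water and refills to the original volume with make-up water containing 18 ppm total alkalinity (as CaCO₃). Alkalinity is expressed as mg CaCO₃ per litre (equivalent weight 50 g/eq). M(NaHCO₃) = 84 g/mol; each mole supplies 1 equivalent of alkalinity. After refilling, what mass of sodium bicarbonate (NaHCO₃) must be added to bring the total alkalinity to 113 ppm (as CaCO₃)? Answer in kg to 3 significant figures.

(a) 1.57 ppm; (b) 20.4 kg

(a) [OCl⁻]/[HOCl] = 10^(pH − pKa) = 10^(7.88 − 7.58) = 10^0.30 = 1.995.
(a) Fraction as HOCl = 1 / (1 + 1.995) = 0.3339.
(a) OCl⁻ = (1 − 0.3339) × 2.35 ppm = 1.565 ppm.

(b) Volume: 1450 m³ = 1,450,000 L.
(b) After draining 24% and refilling: 132 × 0.76 + 18 × 0.24 = 104.64 ppm.
(b) Deficit to target: 113 − 104.64 = 8.36 mg/L.
(b) As CaCO₃: 8.36 mg/L × 1,450,000 L = 12,120 g; ÷ 50 g/eq ÷ 1 = 242.4 mol NaHCO₃.
(b) Mass: 242.4 × 84 = 20,360 g.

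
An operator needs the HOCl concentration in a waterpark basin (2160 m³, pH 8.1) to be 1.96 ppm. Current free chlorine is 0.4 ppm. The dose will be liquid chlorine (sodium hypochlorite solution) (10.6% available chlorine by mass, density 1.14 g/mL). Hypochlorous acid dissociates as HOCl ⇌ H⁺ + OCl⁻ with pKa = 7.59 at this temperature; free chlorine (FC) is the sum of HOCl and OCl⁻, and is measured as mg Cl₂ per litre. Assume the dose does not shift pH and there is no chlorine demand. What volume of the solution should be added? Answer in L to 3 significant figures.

Volume: 2160 m³ = 2,160,000 L.
[OCl⁻]/[HOCl] = 10^(pH − pKa) = 10^(8.1 − 7.59) = 3.236; fraction as HOCl = 1/(1 + 3.236) = 0.2361.
Free chlorine required for 1.96 ppm HOCl: 1.96 / 0.2361 = 8.302 ppm.
FC to add: 8.302 − 0.4 = 7.902 mg/L as Cl₂.
Cl₂ equivalent: 7.902 mg/L × 2,160,000 L = 17,070 g.
Product at 10.6% available Cl: 17,070 / 0.106 = 161,000 g.
Volume: 161,000 g ÷ 1.14 g/mL = 141,300 mL.

141 L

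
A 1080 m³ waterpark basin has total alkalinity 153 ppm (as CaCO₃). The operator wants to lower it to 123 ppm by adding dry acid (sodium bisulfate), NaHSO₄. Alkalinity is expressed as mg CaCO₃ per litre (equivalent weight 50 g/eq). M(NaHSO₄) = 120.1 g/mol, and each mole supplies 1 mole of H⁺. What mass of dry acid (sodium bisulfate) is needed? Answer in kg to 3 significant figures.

Volume: 1080 m³ = 1,080,000 L.
Alkalinity to neutralize: (153 − 123) = 30 mg/L as CaCO₃ × 1,080,000 L = 32,400 g as CaCO₃.
Equivalents of H⁺ required: 32,400 ÷ 50 g/eq = 648 eq = 648 mol NaHSO₄.
Mass of NaHSO₄: 648 × 120.1 = 77,820 g.

77.8 kg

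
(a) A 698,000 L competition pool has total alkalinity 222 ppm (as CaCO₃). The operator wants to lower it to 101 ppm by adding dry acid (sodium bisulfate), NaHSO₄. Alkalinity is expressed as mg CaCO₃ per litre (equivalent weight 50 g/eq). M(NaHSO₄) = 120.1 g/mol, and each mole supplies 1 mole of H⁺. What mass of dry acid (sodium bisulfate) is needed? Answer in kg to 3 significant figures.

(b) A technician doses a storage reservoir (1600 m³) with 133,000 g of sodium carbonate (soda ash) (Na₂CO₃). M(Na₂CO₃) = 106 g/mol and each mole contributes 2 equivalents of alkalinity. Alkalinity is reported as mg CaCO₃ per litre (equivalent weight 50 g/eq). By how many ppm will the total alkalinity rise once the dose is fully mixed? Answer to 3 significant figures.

(a) Alkalinity to neutralize: (222 − 101) = 121 mg/L as CaCO₃ × 698,000 L = 84,460 g as CaCO₃.
(a) Equivalents of H⁺ required: 84,460 ÷ 50 g/eq = 1689 eq = 1689 mol NaHSO₄.
(a) Mass of NaHSO₄: 1689 × 120.1 = 202,900 g.

(b) Volume: 1600 m³ = 1,600,000 L.
(b) Moles of Na₂CO₃: 133,000 g ÷ 106 g/mol = 1255 mol → 2509 eq of alkalinity.
(b) As CaCO₃: 2509 eq × 50 g/eq = 125,500 g.
(b) Rise: 125,500 g / 1,600,000 L × 1000 = 78.42 mg/L.

(a) 203 kg; (b) 78.4 ppm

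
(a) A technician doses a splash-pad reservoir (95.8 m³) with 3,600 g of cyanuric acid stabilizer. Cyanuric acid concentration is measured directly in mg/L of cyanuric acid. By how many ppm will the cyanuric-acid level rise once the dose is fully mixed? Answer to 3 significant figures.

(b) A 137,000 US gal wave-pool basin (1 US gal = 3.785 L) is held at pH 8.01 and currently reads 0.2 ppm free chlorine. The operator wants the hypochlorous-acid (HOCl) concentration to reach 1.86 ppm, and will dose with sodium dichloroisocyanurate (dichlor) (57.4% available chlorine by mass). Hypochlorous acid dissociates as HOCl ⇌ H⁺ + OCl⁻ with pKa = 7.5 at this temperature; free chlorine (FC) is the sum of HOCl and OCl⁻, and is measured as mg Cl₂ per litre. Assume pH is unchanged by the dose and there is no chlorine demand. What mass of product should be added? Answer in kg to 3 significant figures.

(a) 37.6 ppm; (b) 6.94 kg

(a) Volume: 95.8 m³ = 95,800 L.
(a) Rise: 3,600 g / 95,800 L × 1000 = 37.58 mg/L.

(b) Volume: 137,000 US gal × 3.785 L/gal = 518,545 L.
(b) [OCl⁻]/[HOCl] = 10^(pH − pKa) = 10^(8.01 − 7.5) = 3.236; fraction as HOCl = 1/(1 + 3.236) = 0.2361.
(b) Free chlorine required for 1.86 ppm HOCl: 1.86 / 0.2361 = 7.879 ppm.
(b) FC to add: 7.879 − 0.2 = 7.679 mg/L as Cl₂.
(b) Cl₂ equivalent: 7.679 mg/L × 518,545 L = 3982 g.
(b) Product at 57.4% available Cl: 3982 / 0.574 = 6937 g.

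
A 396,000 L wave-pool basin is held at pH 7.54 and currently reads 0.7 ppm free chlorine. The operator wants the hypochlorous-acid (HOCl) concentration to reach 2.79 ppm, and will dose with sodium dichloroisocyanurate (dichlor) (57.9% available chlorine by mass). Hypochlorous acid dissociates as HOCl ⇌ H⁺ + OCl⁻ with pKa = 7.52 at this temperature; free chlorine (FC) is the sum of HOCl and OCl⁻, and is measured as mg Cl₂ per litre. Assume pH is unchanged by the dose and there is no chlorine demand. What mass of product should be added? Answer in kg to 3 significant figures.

3.43 kg

[OCl⁻]/[HOCl] = 10^(pH − pKa) = 10^(7.54 − 7.52) = 1.047; fraction as HOCl = 1/(1 + 1.047) = 0.4885.
Free chlorine required for 2.79 ppm HOCl: 2.79 / 0.4885 = 5.711 ppm.
FC to add: 5.711 − 0.7 = 5.011 mg/L as Cl₂.
Cl₂ equivalent: 5.011 mg/L × 396,000 L = 1985 g.
Product at 57.9% available Cl: 1985 / 0.579 = 3428 g.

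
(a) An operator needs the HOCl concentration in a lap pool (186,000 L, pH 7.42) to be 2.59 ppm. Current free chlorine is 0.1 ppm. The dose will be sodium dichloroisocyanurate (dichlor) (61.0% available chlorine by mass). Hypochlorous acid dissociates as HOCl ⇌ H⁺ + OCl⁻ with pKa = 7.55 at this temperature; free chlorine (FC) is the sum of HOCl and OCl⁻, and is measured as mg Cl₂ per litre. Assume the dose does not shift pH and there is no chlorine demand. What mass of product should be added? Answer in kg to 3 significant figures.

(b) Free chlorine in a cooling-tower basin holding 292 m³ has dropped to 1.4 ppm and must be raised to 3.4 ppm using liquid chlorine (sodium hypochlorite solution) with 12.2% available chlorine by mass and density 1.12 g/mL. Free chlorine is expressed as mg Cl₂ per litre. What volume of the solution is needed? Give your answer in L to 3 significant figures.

(a) 1.34 kg; (b) 4.27 L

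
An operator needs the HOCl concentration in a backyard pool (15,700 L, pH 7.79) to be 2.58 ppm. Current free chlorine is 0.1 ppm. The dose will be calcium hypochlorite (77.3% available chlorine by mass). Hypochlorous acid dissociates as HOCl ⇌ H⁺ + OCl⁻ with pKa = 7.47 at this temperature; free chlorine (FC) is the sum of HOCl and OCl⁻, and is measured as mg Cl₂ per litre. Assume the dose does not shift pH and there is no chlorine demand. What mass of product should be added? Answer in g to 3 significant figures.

[OCl⁻]/[HOCl] = 10^(pH − pKa) = 10^(7.79 − 7.47) = 2.089; fraction as HOCl = 1/(1 + 2.089) = 0.3237.
Free chlorine required for 2.58 ppm HOCl: 2.58 / 0.3237 = 7.97 ppm.
FC to add: 7.97 − 0.1 = 7.87 mg/L as Cl₂.
Cl₂ equivalent: 7.87 mg/L × 15,700 L = 123.6 g.
Product at 77.3% available Cl: 123.6 / 0.773 = 159.9 g.

160 g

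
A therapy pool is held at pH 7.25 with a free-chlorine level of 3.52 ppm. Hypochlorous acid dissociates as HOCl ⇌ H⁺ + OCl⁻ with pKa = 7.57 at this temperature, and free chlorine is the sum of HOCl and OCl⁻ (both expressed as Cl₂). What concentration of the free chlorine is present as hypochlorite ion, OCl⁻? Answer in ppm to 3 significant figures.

[OCl⁻]/[HOCl] = 10^(pH − pKa) = 10^(7.25 − 7.57) = 10^-0.32 = 0.4786.
Fraction as HOCl = 1 / (1 + 0.4786) = 0.6763.
OCl⁻ = (1 − 0.6763) × 3.52 ppm = 1.139 ppm.

1.14 ppm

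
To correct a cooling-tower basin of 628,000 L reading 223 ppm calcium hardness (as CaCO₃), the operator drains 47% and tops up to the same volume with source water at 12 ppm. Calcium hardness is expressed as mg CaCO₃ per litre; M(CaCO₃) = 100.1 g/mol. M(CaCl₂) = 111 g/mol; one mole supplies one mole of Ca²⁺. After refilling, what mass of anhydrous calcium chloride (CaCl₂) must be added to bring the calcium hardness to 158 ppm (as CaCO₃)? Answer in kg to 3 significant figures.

23.8 kg

After draining 47% and refilling: 223 × 0.53 + 12 × 0.47 = 123.83 ppm.
Deficit to target: 158 − 123.83 = 34.17 mg/L.
As CaCO₃: 34.17 mg/L × 628,000 L = 21,460 g; ÷ 100.1 = 214.4 mol Ca²⁺.
Mass: 214.4 × 111 = 23,800 g.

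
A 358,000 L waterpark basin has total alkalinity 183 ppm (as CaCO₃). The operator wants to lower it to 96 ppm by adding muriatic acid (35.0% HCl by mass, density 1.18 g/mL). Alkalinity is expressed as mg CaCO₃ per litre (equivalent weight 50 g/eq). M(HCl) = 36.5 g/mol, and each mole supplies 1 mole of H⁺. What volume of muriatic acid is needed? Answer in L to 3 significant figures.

55.1 L

Alkalinity to neutralize: (183 − 96) = 87 mg/L as CaCO₃ × 358,000 L = 31,150 g as CaCO₃.
Equivalents of H⁺ required: 31,150 ÷ 50 g/eq = 622.9 eq = 622.9 mol HCl.
Mass of HCl: 622.9 × 36.5 = 22,740 g.
Mass of 35.0% solution: 22,740 / 0.35 = 64,960 g.
Volume: 64,960 g ÷ 1.18 g/mL = 55,050 mL.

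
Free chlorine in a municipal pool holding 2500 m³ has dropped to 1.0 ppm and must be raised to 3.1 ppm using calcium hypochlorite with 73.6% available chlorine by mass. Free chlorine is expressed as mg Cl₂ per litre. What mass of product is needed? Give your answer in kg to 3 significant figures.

7.13 kg

Volume: 2500 m³ = 2,500,000 L.
Chlorine deficit: 3.1 − 1.0 = 2.1 ppm = 2.1 mg/L as Cl₂.
Cl₂ equivalent needed: 2.1 mg/L × 2,500,000 L = 5,250,000 mg = 5250 g.
Product at 73.6% available chlorine: 5250 / 0.736 = 7133 g.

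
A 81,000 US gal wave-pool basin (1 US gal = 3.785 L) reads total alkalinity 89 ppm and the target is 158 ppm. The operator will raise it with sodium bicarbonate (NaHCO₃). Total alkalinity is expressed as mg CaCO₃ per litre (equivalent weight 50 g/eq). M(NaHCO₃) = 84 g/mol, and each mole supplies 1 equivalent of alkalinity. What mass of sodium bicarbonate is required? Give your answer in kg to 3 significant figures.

Volume: 81,000 US gal × 3.785 L/gal = 306,585 L.
Alkalinity to add: (158 − 89) = 69 mg/L as CaCO₃ × 306,585 L = 21,150 g as CaCO₃.
Equivalents: 21,150 g ÷ 50 g/eq = 423.1 eq.
NaHCO₃ supplies 1 eq per mole → 423.1 mol.
Mass: 423.1 mol × 84 g/mol = 35,540 g.

35.5 kg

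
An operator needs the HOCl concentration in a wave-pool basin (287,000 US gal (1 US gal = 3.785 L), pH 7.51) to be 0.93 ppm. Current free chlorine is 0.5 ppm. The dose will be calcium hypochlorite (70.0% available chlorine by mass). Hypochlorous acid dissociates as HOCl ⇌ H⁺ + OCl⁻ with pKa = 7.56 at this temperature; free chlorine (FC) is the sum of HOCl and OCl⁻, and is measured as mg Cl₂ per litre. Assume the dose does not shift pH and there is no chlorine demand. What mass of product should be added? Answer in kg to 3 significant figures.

Volume: 287,000 US gal × 3.785 L/gal = 1,086,295 L.
[OCl⁻]/[HOCl] = 10^(pH − pKa) = 10^(7.51 − 7.56) = 0.8913; fraction as HOCl = 1/(1 + 0.8913) = 0.5288.
Free chlorine required for 0.93 ppm HOCl: 0.93 / 0.5288 = 1.759 ppm.
FC to add: 1.759 − 0.5 = 1.259 mg/L as Cl₂.
Cl₂ equivalent: 1.259 mg/L × 1,086,295 L = 1367 g.
Product at 70.0% available Cl: 1367 / 0.7 = 1954 g.

1.95 kg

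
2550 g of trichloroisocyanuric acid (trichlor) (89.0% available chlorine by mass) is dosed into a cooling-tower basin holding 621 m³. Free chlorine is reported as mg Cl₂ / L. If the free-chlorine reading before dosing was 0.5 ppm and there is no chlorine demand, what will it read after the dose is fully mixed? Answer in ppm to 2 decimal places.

4.15 ppm

Volume: 621 m³ = 621,000 L.
Available chlorine delivered: 2550 g × 0.89 = 2270 g as Cl₂.
Concentration rise: 2270 g / 621,000 L = 3.655 mg/L = 3.65 ppm.
Final FC: 0.5 + 3.65 = 4.15 ppm.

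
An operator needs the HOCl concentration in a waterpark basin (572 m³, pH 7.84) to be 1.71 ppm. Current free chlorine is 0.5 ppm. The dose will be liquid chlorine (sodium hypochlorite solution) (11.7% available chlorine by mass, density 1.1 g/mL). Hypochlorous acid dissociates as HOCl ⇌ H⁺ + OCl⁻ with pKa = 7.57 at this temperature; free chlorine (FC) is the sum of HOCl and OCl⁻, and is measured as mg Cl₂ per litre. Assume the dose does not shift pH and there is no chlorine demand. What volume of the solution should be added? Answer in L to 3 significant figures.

Volume: 572 m³ = 572,000 L.
[OCl⁻]/[HOCl] = 10^(pH − pKa) = 10^(7.84 − 7.57) = 1.862; fraction as HOCl = 1/(1 + 1.862) = 0.3494.
Free chlorine required for 1.71 ppm HOCl: 1.71 / 0.3494 = 4.894 ppm.
FC to add: 4.894 − 0.5 = 4.394 mg/L as Cl₂.
Cl₂ equivalent: 4.394 mg/L × 572,000 L = 2513 g.
Product at 11.7% available Cl: 2513 / 0.117 = 21,480 g.
Volume: 21,480 g ÷ 1.1 g/mL = 19,530 mL.

19.5 L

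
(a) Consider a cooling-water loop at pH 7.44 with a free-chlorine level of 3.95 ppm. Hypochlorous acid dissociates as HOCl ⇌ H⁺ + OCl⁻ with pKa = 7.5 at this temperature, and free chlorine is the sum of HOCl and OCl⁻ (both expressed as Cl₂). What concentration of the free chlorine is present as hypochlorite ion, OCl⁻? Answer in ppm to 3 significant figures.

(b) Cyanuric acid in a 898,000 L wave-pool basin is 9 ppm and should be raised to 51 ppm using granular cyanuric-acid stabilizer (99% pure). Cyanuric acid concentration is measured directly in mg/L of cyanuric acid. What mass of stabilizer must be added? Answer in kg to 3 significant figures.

(a) [OCl⁻]/[HOCl] = 10^(pH − pKa) = 10^(7.44 − 7.5) = 10^-0.06 = 0.871.
(a) Fraction as HOCl = 1 / (1 + 0.871) = 0.5345.
(a) OCl⁻ = (1 − 0.5345) × 3.95 ppm = 1.839 ppm.

(b) CYA to add: (51 − 9) = 42 mg/L × 898,000 L = 37,720 g cyanuric acid.
(b) At 99% purity: 37,720 / 0.99 = 38,100 g product.

(a) 1.84 ppm; (b) 38.1 kg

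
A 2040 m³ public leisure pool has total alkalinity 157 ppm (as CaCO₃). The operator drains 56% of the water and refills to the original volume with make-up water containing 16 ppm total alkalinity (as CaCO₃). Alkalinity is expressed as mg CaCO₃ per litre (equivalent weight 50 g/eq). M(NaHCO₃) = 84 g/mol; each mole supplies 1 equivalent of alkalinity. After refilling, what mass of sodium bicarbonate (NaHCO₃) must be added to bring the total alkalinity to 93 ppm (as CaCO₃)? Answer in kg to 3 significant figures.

Volume: 2040 m³ = 2,040,000 L.
After draining 56% and refilling: 157 × 0.44 + 16 × 0.56 = 78.04 ppm.
Deficit to target: 93 − 78.04 = 14.96 mg/L.
As CaCO₃: 14.96 mg/L × 2,040,000 L = 30,520 g; ÷ 50 g/eq ÷ 1 = 610.4 mol NaHCO₃.
Mass: 610.4 × 84 = 51,270 g.

51.3 kg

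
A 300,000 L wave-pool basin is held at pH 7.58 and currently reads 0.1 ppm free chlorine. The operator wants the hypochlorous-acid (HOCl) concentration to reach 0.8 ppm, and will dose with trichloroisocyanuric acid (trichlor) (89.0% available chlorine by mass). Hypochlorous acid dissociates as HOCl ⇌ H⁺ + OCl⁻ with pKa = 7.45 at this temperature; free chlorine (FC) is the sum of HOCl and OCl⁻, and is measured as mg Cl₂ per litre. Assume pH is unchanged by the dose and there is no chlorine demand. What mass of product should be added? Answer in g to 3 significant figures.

[OCl⁻]/[HOCl] = 10^(pH − pKa) = 10^(7.58 − 7.45) = 1.349; fraction as HOCl = 1/(1 + 1.349) = 0.4257.
Free chlorine required for 0.8 ppm HOCl: 0.8 / 0.4257 = 1.879 ppm.
FC to add: 1.879 − 0.1 = 1.779 mg/L as Cl₂.
Cl₂ equivalent: 1.779 mg/L × 300,000 L = 533.8 g.
Product at 89.0% available Cl: 533.8 / 0.89 = 599.7 g.

600 g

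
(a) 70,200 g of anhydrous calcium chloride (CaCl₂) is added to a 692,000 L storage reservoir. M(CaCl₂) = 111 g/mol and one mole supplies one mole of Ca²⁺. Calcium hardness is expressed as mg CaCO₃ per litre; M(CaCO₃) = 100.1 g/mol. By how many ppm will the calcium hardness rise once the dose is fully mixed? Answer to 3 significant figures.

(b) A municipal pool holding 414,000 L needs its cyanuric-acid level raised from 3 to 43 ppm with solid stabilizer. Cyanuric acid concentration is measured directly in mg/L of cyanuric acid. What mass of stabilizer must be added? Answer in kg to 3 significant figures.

(a) Moles of Ca²⁺: 70,200 g ÷ 111 g/mol = 632.4 mol.
(a) As CaCO₃: 632.4 mol × 100.1 g/mol = 63,310 g.
(a) Rise: 63,310 g / 692,000 L × 1000 = 91.48 mg/L.

(b) CYA to add: (43 − 3) = 40 mg/L × 414,000 L = 16,560 g cyanuric acid.

(a) 91.5 ppm; (b) 16.6 kg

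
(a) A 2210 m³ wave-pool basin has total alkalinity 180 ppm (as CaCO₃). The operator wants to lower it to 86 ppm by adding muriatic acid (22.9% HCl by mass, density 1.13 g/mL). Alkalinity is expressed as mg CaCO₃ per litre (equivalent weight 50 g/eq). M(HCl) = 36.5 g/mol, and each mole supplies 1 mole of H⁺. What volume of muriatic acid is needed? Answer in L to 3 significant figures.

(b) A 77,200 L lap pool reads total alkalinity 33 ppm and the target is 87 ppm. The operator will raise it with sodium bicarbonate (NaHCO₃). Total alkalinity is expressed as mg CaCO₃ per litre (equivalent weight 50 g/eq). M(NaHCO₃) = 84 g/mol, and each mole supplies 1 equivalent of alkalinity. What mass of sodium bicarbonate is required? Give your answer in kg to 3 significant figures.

(a) 586 L; (b) 7.00 kg

(a) Volume: 2210 m³ = 2,210,000 L.
(a) Alkalinity to neutralize: (180 − 86) = 94 mg/L as CaCO₃ × 2,210,000 L = 207,700 g as CaCO₃.
(a) Equivalents of H⁺ required: 207,700 ÷ 50 g/eq = 4155 eq = 4155 mol HCl.
(a) Mass of HCl: 4155 × 36.5 = 151,700 g.
(a) Mass of 22.9% solution: 151,700 / 0.229 = 662,200 g.
(a) Volume: 662,200 g ÷ 1.13 g/mL = 586,000 mL.

(b) Alkalinity to add: (87 − 33) = 54 mg/L as CaCO₃ × 77,200 L = 4169 g as CaCO₃.
(b) Equivalents: 4169 g ÷ 50 g/eq = 83.38 eq.
(b) NaHCO₃ supplies 1 eq per mole → 83.38 mol.
(b) Mass: 83.38 mol × 84 g/mol = 7004 g.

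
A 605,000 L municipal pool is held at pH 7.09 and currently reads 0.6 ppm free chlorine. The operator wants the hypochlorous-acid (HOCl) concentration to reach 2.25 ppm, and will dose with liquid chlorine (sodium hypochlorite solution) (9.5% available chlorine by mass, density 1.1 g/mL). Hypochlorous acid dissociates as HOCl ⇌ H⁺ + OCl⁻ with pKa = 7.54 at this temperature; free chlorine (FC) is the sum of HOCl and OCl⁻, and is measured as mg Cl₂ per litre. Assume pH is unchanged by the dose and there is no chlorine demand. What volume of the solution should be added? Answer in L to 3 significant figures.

14.2 L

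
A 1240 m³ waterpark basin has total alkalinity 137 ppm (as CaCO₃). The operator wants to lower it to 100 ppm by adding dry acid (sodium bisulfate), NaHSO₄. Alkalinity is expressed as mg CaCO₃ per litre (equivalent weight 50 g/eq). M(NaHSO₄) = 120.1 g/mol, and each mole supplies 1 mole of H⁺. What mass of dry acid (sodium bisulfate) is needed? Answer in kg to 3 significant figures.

Volume: 1240 m³ = 1,240,000 L.
Alkalinity to neutralize: (137 − 100) = 37 mg/L as CaCO₃ × 1,240,000 L = 45,880 g as CaCO₃.
Equivalents of H⁺ required: 45,880 ÷ 50 g/eq = 917.6 eq = 917.6 mol NaHSO₄.
Mass of NaHSO₄: 917.6 × 120.1 = 110,200 g.

110 kg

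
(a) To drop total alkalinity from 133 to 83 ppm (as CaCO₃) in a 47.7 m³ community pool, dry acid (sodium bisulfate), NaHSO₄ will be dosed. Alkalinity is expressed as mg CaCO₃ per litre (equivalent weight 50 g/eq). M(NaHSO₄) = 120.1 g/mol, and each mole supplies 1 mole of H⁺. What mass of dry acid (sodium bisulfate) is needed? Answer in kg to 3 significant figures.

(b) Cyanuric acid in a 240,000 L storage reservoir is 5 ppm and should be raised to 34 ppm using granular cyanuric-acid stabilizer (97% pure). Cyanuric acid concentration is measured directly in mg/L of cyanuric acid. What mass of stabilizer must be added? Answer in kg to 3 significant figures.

(a) 5.73 kg; (b) 7.18 kg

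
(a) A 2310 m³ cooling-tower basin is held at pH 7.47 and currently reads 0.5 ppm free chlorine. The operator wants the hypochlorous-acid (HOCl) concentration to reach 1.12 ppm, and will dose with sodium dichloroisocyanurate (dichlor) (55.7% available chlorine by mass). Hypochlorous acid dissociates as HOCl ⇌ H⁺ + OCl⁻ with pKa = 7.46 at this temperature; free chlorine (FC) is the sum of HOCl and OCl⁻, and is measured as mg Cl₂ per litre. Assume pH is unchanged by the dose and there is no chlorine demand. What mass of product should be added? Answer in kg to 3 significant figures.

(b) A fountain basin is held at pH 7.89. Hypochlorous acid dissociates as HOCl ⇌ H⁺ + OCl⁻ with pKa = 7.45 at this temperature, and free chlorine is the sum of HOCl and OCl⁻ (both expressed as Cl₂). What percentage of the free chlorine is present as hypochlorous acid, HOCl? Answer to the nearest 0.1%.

(a) Volume: 2310 m³ = 2,310,000 L.
(a) [OCl⁻]/[HOCl] = 10^(pH − pKa) = 10^(7.47 − 7.46) = 1.023; fraction as HOCl = 1/(1 + 1.023) = 0.4942.
(a) Free chlorine required for 1.12 ppm HOCl: 1.12 / 0.4942 = 2.266 ppm.
(a) FC to add: 2.266 − 0.5 = 1.766 mg/L as Cl₂.
(a) Cl₂ equivalent: 1.766 mg/L × 2,310,000 L = 4080 g.
(a) Product at 55.7% available Cl: 4080 / 0.557 = 7324 g.

(b) [OCl⁻]/[HOCl] = 10^(pH − pKa) = 10^(7.89 − 7.45) = 10^0.44 = 2.754.
(b) Fraction as HOCl = 1 / (1 + 2.754) = 0.2664.

(a) 7.32 kg; (b) 26.6%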